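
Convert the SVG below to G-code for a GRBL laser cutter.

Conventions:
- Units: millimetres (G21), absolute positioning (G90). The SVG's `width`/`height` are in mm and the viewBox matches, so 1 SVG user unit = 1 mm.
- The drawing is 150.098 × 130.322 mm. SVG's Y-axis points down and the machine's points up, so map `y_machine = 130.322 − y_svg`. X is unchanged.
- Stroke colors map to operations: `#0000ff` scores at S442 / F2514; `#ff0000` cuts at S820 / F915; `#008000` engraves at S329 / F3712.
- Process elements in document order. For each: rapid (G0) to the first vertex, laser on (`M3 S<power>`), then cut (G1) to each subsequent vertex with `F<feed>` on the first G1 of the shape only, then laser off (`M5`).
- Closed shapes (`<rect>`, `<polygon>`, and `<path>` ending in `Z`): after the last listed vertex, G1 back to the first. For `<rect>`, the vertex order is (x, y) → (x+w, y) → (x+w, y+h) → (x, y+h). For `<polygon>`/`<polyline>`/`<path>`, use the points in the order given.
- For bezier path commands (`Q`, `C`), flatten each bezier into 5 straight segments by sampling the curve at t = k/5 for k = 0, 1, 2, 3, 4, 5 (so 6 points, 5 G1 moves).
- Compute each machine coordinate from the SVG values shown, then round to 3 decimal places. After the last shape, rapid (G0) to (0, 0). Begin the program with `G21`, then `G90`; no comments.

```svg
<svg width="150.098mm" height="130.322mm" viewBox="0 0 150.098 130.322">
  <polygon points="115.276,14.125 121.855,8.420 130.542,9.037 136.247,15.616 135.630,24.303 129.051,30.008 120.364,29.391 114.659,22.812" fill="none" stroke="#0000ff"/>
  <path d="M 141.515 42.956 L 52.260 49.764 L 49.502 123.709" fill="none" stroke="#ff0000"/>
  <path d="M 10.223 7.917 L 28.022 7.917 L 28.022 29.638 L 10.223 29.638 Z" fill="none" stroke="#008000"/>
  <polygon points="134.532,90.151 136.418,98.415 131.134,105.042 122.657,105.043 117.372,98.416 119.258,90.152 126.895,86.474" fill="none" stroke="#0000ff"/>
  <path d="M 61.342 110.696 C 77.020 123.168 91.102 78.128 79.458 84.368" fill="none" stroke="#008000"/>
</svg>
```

G21
G90
G0 X115.276 Y116.197
M3 S442
G1 X121.855 Y121.902 F2514
G1 X130.542 Y121.285
G1 X136.247 Y114.706
G1 X135.630 Y106.019
G1 X129.051 Y100.314
G1 X120.364 Y100.931
G1 X114.659 Y107.510
G1 X115.276 Y116.197
M5
G0 X141.515 Y87.366
M3 S820
G1 X52.260 Y80.558 F915
G1 X49.502 Y6.613
M5
G0 X10.223 Y122.405
M3 S329
G1 X28.022 Y122.405 F3712
G1 X28.022 Y100.684
G1 X10.223 Y100.684
G1 X10.223 Y122.405
M5
G0 X134.532 Y40.171
M3 S442
G1 X136.418 Y31.907 F2514
G1 X131.134 Y25.280
G1 X122.657 Y25.279
G1 X117.372 Y31.906
G1 X119.258 Y40.170
G1 X126.895 Y43.848
G1 X134.532 Y40.171
M5
G0 X61.342 Y19.626
M3 S329
G1 X70.364 Y18.174 F3712
G1 X77.845 Y25.303
G1 X82.627 Y35.790
G1 X83.550 Y44.415
G1 X79.458 Y45.954
M5
G0 X0.000 Y0.000

Since the viewBox matches the mm dimensions, user units are millimetres directly. The only transform is the Y-flip y_m = 130.322 − y_svg.

Shape 1 is a regular polygon drawn with `<polygon>`. Its stroke #0000ff means score at S442, F2514. After flipping Y the toolpath is (115.276,116.197) → (121.855,121.902) → (130.542,121.285) → (136.247,114.706) → (135.630,106.019) → (129.051,100.314) → (120.364,100.931) → (114.659,107.510) → (115.276,116.197), returning to the start.

Shape 2 is a open polyline drawn with `<path>`. Its stroke #ff0000 means cut at S820, F915. After flipping Y the toolpath is (141.515,87.366) → (52.260,80.558) → (49.502,6.613).

Shape 3 is a rectangle drawn with `<path>`. Its stroke #008000 means engrave at S329, F3712. After flipping Y the toolpath is (10.223,122.405) → (28.022,122.405) → (28.022,100.684) → (10.223,100.684) → (10.223,122.405), returning to the start.

Shape 4 is a regular polygon drawn with `<polygon>`. Its stroke #0000ff means score at S442, F2514. After flipping Y the toolpath is (134.532,40.171) → (136.418,31.907) → (131.134,25.280) → (122.657,25.279) → (117.372,31.906) → (119.258,40.170) → (126.895,43.848) → (134.532,40.171), returning to the start.

Shape 5 is a cubic bezier drawn with `<path>`. Its stroke #008000 means engrave at S329, F3712. After flipping Y the toolpath is (61.342,19.626) → (70.364,18.174) → (77.845,25.303) → (82.627,35.790) → (83.550,44.415) → (79.458,45.954).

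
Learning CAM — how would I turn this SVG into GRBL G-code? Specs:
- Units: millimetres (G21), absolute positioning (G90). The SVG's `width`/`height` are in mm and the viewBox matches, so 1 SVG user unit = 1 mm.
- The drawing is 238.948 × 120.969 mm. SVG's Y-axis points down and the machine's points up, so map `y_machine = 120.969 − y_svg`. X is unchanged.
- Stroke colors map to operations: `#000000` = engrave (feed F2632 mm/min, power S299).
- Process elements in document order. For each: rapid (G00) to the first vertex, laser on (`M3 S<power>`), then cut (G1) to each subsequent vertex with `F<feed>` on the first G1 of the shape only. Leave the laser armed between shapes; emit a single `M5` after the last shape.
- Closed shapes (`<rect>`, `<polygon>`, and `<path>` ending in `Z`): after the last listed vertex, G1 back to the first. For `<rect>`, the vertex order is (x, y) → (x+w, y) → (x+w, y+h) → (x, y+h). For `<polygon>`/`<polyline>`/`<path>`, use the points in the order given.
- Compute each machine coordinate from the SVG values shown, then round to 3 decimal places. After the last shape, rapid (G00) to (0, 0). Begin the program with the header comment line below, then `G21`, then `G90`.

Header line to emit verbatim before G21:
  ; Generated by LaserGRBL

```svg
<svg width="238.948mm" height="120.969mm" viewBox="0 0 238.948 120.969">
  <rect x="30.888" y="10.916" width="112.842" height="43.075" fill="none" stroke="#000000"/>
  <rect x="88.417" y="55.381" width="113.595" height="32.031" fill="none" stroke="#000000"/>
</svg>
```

; Generated by LaserGRBL
G21
G90
G00 X30.888 Y110.053
M3 S299
G1 X143.730 Y110.053 F2632
G1 X143.730 Y66.978
G1 X30.888 Y66.978
G1 X30.888 Y110.053
G00 X88.417 Y65.588
M3 S299
G1 X202.012 Y65.588 F2632
G1 X202.012 Y33.557
G1 X88.417 Y33.557
G1 X88.417 Y65.588
M5
G00 X0.000 Y0.000

Since the viewBox matches the mm dimensions, user units are millimetres directly. The only transform is the Y-flip y_m = 120.969 − y_svg.

Shape 1 is a rectangle drawn with `<rect>`. Its stroke #000000 means engrave at S299, F2632. After flipping Y the toolpath is (30.888,110.053) → (143.730,110.053) → (143.730,66.978) → (30.888,66.978) → (30.888,110.053), returning to the start.

Shape 2 is a rectangle drawn with `<rect>`. Its stroke #000000 means engrave at S299, F2632. After flipping Y the toolpath is (88.417,65.588) → (202.012,65.588) → (202.012,33.557) → (88.417,33.557) → (88.417,65.588), returning to the start.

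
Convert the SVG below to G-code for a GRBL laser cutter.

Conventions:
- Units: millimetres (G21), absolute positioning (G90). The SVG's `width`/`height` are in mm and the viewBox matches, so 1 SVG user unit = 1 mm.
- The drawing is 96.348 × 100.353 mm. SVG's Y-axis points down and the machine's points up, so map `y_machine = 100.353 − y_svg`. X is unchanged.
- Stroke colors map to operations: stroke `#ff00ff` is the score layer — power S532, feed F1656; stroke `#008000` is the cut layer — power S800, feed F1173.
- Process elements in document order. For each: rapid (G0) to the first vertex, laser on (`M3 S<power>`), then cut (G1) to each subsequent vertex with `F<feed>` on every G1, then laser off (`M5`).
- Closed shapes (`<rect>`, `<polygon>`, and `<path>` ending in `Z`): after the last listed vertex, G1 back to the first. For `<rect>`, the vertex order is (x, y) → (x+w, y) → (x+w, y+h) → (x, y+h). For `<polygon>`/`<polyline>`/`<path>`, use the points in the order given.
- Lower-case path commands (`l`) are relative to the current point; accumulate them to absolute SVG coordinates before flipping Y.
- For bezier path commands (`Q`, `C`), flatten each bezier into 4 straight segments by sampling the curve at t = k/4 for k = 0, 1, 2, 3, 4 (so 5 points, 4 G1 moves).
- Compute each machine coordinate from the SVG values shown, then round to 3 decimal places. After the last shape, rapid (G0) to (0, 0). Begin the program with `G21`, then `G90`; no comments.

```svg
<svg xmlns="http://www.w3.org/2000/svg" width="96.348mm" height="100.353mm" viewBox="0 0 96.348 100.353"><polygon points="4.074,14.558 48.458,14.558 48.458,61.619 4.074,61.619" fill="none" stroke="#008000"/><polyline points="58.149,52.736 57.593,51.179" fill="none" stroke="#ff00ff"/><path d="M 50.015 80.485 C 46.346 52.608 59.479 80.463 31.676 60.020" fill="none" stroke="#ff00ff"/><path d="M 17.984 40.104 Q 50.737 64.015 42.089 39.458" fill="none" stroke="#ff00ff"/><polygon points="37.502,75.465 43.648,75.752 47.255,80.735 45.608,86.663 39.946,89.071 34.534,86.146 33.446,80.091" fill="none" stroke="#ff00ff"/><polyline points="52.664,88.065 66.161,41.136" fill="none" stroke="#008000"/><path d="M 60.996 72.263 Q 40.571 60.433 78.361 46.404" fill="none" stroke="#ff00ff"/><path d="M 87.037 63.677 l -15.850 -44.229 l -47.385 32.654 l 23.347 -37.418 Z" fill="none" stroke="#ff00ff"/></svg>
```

G21
G90
G0 X4.074 Y85.795
M3 S800
G1 X48.458 Y85.795 F1173
G1 X48.458 Y38.734 F1173
G1 X4.074 Y38.734 F1173
G1 X4.074 Y85.795 F1173
M5
G0 X58.149 Y47.617
M3 S532
G1 X57.593 Y49.174 F1656
M5
G0 X50.015 Y19.868
M3 S532
G1 X49.511 Y31.951 F1656
G1 X49.896 Y32.888 F1656
G1 X45.755 Y32.431 F1656
G1 X31.676 Y40.333 F1656
M5
G0 X17.984 Y60.249
M3 S532
G1 X31.773 Y51.323 F1656
G1 X40.387 Y48.455 F1656
G1 X43.825 Y51.646 F1656
G1 X42.089 Y60.895 F1656
M5
G0 X37.502 Y24.888
M3 S532
G1 X43.648 Y24.601 F1656
G1 X47.255 Y19.618 F1656
G1 X45.608 Y13.690 F1656
G1 X39.946 Y11.282 F1656
G1 X34.534 Y14.207 F1656
G1 X33.446 Y20.262 F1656
G1 X37.502 Y24.888 F1656
M5
G0 X52.664 Y12.288
M3 S800
G1 X66.161 Y59.217 F1173
M5
G0 X60.996 Y28.090
M3 S532
G1 X54.422 Y34.142 F1656
G1 X55.125 Y40.470 F1656
G1 X63.104 Y47.072 F1656
G1 X78.361 Y53.949 F1656
M5
G0 X87.037 Y36.676
M3 S532
G1 X71.187 Y80.905 F1656
G1 X23.802 Y48.251 F1656
G1 X47.149 Y85.669 F1656
G1 X87.037 Y36.676 F1656
M5
G0 X0.000 Y0.000

viewBox `0 0 96.348 100.353` with mm width/height → 1 unit = 1 mm. Flip: y_m = 100.353 − y_svg.

**Shape 1** — `<polygon>` rectangle, stroke `#008000` → cut (S800, F1173). Machine vertices: (4.074,85.795) → (48.458,85.795) → (48.458,38.734) → (4.074,38.734) → (4.074,85.795). Closed: final G1 returns to the first vertex.

**Shape 2** — `<polyline>` line segment, stroke `#ff00ff` → score (S532, F1656). Machine vertices: (58.149,47.617) → (57.593,49.174). Open path.

**Shape 3** — `<path>` cubic bezier, stroke `#ff00ff` → score (S532, F1656). Control points (SVG): P0=(50.015,80.485), P1=(46.346,52.608), P2=(59.479,80.463), P3=(31.676,60.020); sampled at t=k/4. Machine vertices: (50.015,19.868) → (49.511,31.951) → (49.896,32.888) → (45.755,32.431) → (31.676,40.333). Open path.

**Shape 4** — `<path>` quadratic bezier, stroke `#ff00ff` → score (S532, F1656). Control points (SVG): P0=(17.984,40.104), P1=(50.737,64.015), P2=(42.089,39.458); sampled at t=k/4. Machine vertices: (17.984,60.249) → (31.773,51.323) → (40.387,48.455) → (43.825,51.646) → (42.089,60.895). Open path.

**Shape 5** — `<polygon>` regular polygon, stroke `#ff00ff` → score (S532, F1656). Machine vertices: (37.502,24.888) → (43.648,24.601) → (47.255,19.618) → (45.608,13.690) → (39.946,11.282) → (34.534,14.207) → (33.446,20.262) → (37.502,24.888). Closed: final G1 returns to the first vertex.

**Shape 6** — `<polyline>` line segment, stroke `#008000` → cut (S800, F1173). Machine vertices: (52.664,12.288) → (66.161,59.217). Open path.

**Shape 7** — `<path>` quadratic bezier, stroke `#ff00ff` → score (S532, F1656). Control points (SVG): P0=(60.996,72.263), P1=(40.571,60.433), P2=(78.361,46.404); sampled at t=k/4. Machine vertices: (60.996,28.090) → (54.422,34.142) → (55.125,40.470) → (63.104,47.072) → (78.361,53.949). Open path.

**Shape 8** — `<path>` closed polygon, stroke `#ff00ff` → score (S532, F1656). Machine vertices: (87.037,36.676) → (71.187,80.905) → (23.802,48.251) → (47.149,85.669) → (87.037,36.676). Closed: final G1 returns to the first vertex.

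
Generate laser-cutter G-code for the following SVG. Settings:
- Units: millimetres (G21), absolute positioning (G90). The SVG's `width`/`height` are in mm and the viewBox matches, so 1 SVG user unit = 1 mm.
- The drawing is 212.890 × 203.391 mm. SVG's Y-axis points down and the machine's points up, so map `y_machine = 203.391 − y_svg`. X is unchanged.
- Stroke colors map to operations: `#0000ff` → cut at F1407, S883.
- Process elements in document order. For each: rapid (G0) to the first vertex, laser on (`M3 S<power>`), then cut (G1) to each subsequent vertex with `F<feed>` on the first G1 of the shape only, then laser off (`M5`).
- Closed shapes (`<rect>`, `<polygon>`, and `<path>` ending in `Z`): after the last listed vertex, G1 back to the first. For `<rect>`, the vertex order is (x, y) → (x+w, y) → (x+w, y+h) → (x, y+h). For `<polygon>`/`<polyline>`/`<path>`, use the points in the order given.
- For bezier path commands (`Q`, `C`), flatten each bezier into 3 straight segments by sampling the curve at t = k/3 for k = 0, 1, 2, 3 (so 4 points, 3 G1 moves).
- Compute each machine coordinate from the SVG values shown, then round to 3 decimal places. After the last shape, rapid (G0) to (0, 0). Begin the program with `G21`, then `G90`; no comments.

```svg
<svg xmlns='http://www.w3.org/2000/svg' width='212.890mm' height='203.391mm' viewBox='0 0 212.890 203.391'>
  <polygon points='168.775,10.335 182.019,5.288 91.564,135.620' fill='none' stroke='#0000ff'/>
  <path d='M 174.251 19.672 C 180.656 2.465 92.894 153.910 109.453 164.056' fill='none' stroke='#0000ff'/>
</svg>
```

1 u = 1 mm; y_m = 203.391 − y.

[1] `<polygon>` closed polygon, #0000ff→cut S883 F1407: (168.775,193.056) → (182.019,198.103) → (91.564,67.771) → (168.775,193.056) (closed)

[2] `<path>` cubic bezier, #0000ff→cut S883 F1407: (174.251,183.719) → (156.618,156.188) → (120.316,85.101) → (109.453,39.335)

G21
G90
G0 X168.775 Y193.056
M3 S883
G1 X182.019 Y198.103 F1407
G1 X91.564 Y67.771
G1 X168.775 Y193.056
M5
G0 X174.251 Y183.719
M3 S883
G1 X156.618 Y156.188 F1407
G1 X120.316 Y85.101
G1 X109.453 Y39.335
M5
G0 X0.000 Y0.000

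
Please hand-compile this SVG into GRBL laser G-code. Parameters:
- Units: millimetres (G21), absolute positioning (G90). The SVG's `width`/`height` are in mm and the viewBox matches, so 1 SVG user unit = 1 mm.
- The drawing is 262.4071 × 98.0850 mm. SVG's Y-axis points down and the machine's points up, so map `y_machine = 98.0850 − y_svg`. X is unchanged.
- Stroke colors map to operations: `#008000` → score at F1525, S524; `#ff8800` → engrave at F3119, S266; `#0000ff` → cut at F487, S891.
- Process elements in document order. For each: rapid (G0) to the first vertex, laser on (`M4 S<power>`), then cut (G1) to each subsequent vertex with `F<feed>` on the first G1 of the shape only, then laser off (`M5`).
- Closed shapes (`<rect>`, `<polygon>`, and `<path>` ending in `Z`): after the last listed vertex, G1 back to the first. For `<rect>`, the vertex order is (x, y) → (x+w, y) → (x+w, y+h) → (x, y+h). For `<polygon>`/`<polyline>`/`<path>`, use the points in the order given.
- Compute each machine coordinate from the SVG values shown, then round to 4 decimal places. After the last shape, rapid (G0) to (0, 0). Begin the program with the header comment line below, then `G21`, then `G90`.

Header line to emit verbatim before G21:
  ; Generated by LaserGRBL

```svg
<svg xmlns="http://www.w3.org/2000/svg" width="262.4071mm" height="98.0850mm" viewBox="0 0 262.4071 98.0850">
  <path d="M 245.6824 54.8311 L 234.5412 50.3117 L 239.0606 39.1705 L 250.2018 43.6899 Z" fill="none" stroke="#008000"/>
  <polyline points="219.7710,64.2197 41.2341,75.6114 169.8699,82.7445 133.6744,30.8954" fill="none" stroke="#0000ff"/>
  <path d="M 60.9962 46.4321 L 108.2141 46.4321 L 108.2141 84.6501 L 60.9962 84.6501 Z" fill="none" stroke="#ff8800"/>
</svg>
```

Since the viewBox matches the mm dimensions, user units are millimetres directly. The only transform is the Y-flip y_m = 98.0850 − y_svg.

Shape 1 is a regular polygon drawn with `<path>`. Its stroke #008000 means score at S524, F1525. After flipping Y the toolpath is (245.6824,43.2539) → (234.5412,47.7733) → (239.0606,58.9145) → (250.2018,54.3951) → (245.6824,43.2539), returning to the start.

Shape 2 is a open polyline drawn with `<polyline>`. Its stroke #0000ff means cut at S891, F487. After flipping Y the toolpath is (219.7710,33.8653) → (41.2341,22.4736) → (169.8699,15.3405) → (133.6744,67.1896).

Shape 3 is a rectangle drawn with `<path>`. Its stroke #ff8800 means engrave at S266, F3119. After flipping Y the toolpath is (60.9962,51.6529) → (108.2141,51.6529) → (108.2141,13.4349) → (60.9962,13.4349) → (60.9962,51.6529), returning to the start.

; Generated by LaserGRBL
G21
G90
G0 X245.6824 Y43.2539
M4 S524
G1 X234.5412 Y47.7733 F1525
G1 X239.0606 Y58.9145
G1 X250.2018 Y54.3951
G1 X245.6824 Y43.2539
M5
G0 X219.7710 Y33.8653
M4 S891
G1 X41.2341 Y22.4736 F487
G1 X169.8699 Y15.3405
G1 X133.6744 Y67.1896
M5
G0 X60.9962 Y51.6529
M4 S266
G1 X108.2141 Y51.6529 F3119
G1 X108.2141 Y13.4349
G1 X60.9962 Y13.4349
G1 X60.9962 Y51.6529
M5
G0 X0.0000 Y0.0000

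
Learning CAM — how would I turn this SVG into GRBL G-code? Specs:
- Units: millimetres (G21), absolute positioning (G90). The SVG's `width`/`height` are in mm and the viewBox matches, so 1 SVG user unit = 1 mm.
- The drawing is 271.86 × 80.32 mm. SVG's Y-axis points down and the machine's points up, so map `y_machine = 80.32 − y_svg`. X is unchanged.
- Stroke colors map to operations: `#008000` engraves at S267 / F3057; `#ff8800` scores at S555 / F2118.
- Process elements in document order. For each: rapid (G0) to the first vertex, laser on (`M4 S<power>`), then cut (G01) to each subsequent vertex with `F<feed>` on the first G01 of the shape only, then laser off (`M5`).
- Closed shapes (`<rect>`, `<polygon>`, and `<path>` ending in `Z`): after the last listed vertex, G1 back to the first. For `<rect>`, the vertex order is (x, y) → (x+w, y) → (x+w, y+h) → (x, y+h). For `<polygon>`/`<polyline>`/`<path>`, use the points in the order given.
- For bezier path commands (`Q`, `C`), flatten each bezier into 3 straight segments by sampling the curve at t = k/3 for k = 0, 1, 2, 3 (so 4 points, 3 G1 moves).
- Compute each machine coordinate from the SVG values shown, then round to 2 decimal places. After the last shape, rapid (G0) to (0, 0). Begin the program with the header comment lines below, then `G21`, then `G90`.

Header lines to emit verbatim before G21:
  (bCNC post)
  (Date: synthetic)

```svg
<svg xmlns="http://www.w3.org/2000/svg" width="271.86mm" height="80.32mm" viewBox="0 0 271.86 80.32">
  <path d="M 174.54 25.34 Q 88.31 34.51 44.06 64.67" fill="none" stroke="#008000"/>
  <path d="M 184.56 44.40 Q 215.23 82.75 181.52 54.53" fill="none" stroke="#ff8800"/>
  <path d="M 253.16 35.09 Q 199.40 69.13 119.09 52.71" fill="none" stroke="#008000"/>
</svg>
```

(bCNC post)
(Date: synthetic)
G21
G90
G0 X174.54 Y54.98
M4 S267
G01 X121.72 Y46.53 F3057
G01 X78.22 Y33.42
G01 X44.06 Y15.65
M5
G0 X184.56 Y35.92
M4 S555
G01 X197.85 Y17.75 F2118
G01 X196.84 Y14.37
G01 X181.52 Y25.79
M5
G0 X253.16 Y45.23
M4 S267
G01 X214.37 Y28.14 F3057
G01 X169.68 Y22.27
G01 X119.09 Y27.61
M5
G0 X0.00 Y0.00

1 u = 1 mm; y_m = 80.32 − y.

[1] `<path>` quadratic bezier, #008000→engrave S267 F3057: (174.54,54.98) → (121.72,46.53) → (78.22,33.42) → (44.06,15.65)

[2] `<path>` quadratic bezier, #ff8800→score S555 F2118: (184.56,35.92) → (197.85,17.75) → (196.84,14.37) → (181.52,25.79)

[3] `<path>` quadratic bezier, #008000→engrave S267 F3057: (253.16,45.23) → (214.37,28.14) → (169.68,22.27) → (119.09,27.61)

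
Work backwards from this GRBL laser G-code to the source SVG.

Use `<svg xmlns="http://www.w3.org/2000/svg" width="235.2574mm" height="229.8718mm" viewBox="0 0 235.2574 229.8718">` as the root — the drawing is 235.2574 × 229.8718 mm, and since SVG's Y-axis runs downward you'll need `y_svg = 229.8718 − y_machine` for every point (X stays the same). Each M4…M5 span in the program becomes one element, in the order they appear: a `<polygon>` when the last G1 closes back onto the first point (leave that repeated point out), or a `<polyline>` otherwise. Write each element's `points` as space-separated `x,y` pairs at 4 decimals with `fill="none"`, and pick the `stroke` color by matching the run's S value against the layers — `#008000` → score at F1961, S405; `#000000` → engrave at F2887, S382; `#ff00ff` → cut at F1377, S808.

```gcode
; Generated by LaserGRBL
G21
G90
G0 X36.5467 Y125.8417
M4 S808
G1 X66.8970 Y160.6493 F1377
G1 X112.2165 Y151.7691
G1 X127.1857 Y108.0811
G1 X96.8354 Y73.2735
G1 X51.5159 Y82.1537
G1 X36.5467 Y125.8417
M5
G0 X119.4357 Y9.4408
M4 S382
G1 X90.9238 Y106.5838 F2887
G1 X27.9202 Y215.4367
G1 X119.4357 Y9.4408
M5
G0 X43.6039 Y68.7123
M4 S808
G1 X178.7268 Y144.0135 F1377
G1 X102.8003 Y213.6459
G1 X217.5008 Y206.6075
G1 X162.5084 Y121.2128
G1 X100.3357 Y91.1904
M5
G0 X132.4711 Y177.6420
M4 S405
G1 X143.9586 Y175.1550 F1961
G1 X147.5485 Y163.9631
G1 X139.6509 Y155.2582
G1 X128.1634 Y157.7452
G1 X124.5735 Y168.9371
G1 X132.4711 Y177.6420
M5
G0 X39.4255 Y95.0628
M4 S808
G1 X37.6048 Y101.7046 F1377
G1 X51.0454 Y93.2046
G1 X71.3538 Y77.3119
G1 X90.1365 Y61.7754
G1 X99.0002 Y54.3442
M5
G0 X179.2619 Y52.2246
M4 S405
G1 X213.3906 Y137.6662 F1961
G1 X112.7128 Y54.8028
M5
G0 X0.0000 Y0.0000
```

<svg xmlns="http://www.w3.org/2000/svg" width="235.2574mm" height="229.8718mm" viewBox="0 0 235.2574 229.8718">
  <polygon points="36.5467,104.0301 66.8970,69.2225 112.2165,78.1027 127.1857,121.7907 96.8354,156.5983 51.5159,147.7181" fill="none" stroke="#ff00ff"/>
  <polygon points="119.4357,220.4310 90.9238,123.2880 27.9202,14.4351" fill="none" stroke="#000000"/>
  <polyline points="43.6039,161.1595 178.7268,85.8583 102.8003,16.2259 217.5008,23.2643 162.5084,108.6590 100.3357,138.6814" fill="none" stroke="#ff00ff"/>
  <polygon points="132.4711,52.2298 143.9586,54.7168 147.5485,65.9087 139.6509,74.6136 128.1634,72.1266 124.5735,60.9347" fill="none" stroke="#008000"/>
  <polyline points="39.4255,134.8090 37.6048,128.1672 51.0454,136.6672 71.3538,152.5599 90.1365,168.0964 99.0002,175.5276" fill="none" stroke="#ff00ff"/>
  <polyline points="179.2619,177.6472 213.3906,92.2056 112.7128,175.0690" fill="none" stroke="#008000"/>
</svg>

Machine Y-up, SVG Y-down with viewBox height 229.8718, so y_svg = 229.8718 − y_machine; X carries over.

Run 1: power S808 maps to stroke `#ff00ff` (cut). The run returns to its start, so emit a `<polygon>` with points (Y-flipped): 36.5467,104.0301 66.8970,69.2225 112.2165,78.1027 127.1857,121.7907 96.8354,156.5983 51.5159,147.7181.

Run 2: power S382 maps to stroke `#000000` (engrave). The run returns to its start, so emit a `<polygon>` with points (Y-flipped): 119.4357,220.4310 90.9238,123.2880 27.9202,14.4351.

Run 3: S808 ⇒ cut layer `#ff00ff`. The run is open, so emit a `<polyline>` with points (Y-flipped): 43.6039,161.1595 178.7268,85.8583 102.8003,16.2259 217.5008,23.2643 162.5084,108.6590 100.3357,138.6814.

Run 4: the run's S405 means `#008000` (score). The run returns to its start, so emit a `<polygon>` with points (Y-flipped): 132.4711,52.2298 143.9586,54.7168 147.5485,65.9087 139.6509,74.6136 128.1634,72.1266 124.5735,60.9347.

Run 5: the run's S808 means `#ff00ff` (cut). The run is open, so emit a `<polyline>` with points (Y-flipped): 39.4255,134.8090 37.6048,128.1672 51.0454,136.6672 71.3538,152.5599 90.1365,168.0964 99.0002,175.5276.

Run 6: the run's S405 means `#008000` (score). The run is open, so emit a `<polyline>` with points (Y-flipped): 179.2619,177.6472 213.3906,92.2056 112.7128,175.0690.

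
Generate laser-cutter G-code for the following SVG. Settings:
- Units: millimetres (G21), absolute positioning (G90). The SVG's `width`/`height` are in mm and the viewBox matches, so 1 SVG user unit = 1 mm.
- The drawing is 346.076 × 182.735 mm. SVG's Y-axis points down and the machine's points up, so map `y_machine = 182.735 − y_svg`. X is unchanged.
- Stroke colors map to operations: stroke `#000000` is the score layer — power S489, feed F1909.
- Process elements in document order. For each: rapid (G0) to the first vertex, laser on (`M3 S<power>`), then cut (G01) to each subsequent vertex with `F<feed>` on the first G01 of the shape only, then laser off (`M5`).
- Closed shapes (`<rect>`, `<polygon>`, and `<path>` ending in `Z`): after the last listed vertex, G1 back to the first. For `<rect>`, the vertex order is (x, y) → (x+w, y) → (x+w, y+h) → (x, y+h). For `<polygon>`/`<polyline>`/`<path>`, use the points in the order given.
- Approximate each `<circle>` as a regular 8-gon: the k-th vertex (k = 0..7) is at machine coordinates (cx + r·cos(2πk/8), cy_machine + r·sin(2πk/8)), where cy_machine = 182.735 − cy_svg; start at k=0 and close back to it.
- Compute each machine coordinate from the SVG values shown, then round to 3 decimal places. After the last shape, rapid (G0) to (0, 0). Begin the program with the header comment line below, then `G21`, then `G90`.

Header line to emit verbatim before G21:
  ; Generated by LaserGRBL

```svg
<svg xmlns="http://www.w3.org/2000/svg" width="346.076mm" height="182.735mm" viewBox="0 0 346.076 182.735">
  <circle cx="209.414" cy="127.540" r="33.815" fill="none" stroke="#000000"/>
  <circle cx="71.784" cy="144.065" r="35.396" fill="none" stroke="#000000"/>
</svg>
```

; Generated by LaserGRBL
G21
G90
G0 X243.229 Y55.195
M3 S489
G01 X233.325 Y79.106 F1909
G01 X209.414 Y89.010
G01 X185.503 Y79.106
G01 X175.599 Y55.195
G01 X185.503 Y31.284
G01 X209.414 Y21.380
G01 X233.325 Y31.284
G01 X243.229 Y55.195
M5
G0 X107.180 Y38.670
M3 S489
G01 X96.813 Y63.699 F1909
G01 X71.784 Y74.066
G01 X46.755 Y63.699
G01 X36.388 Y38.670
G01 X46.755 Y13.641
G01 X71.784 Y3.274
G01 X96.813 Y13.641
G01 X107.180 Y38.670
M5
G0 X0.000 Y0.000

1 u = 1 mm; y_m = 182.735 − y.

[1] `<circle>` circle, #000000→score S489 F1909: (243.229,55.195) → (233.325,79.106) → (209.414,89.010) → (185.503,79.106) → (175.599,55.195) → (185.503,31.284) → (209.414,21.380) → (233.325,31.284) → (243.229,55.195) (closed)

[2] `<circle>` circle, #000000→score S489 F1909: (107.180,38.670) → (96.813,63.699) → (71.784,74.066) → (46.755,63.699) → (36.388,38.670) → (46.755,13.641) → (71.784,3.274) → (96.813,13.641) → (107.180,38.670) (closed)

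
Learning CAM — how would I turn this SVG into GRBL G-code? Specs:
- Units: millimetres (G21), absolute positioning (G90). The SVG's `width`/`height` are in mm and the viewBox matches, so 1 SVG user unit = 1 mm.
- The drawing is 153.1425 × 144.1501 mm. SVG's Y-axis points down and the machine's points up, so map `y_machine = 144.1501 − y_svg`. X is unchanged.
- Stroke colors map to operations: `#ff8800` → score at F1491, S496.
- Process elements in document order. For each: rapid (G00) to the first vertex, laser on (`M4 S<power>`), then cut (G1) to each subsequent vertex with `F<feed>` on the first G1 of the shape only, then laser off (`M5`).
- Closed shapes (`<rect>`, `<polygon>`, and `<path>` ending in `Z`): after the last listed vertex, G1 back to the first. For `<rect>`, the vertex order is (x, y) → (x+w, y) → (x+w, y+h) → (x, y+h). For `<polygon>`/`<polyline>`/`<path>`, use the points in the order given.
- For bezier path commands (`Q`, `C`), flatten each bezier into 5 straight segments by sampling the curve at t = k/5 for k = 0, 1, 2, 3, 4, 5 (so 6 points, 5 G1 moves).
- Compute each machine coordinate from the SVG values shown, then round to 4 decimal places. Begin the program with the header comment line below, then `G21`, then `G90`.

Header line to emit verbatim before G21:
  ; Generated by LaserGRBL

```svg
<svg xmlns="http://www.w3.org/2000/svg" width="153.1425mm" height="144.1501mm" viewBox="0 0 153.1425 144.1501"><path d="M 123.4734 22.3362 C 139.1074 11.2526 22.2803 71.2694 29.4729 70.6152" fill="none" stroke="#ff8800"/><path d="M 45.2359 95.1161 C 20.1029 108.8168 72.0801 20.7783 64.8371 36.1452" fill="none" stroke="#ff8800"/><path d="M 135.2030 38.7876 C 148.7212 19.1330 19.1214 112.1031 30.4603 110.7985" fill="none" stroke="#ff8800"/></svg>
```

viewBox `0 0 153.1425 144.1501` with mm width/height → 1 unit = 1 mm. Flip: y_m = 144.1501 − y_svg.

**Shape 1** — `<path>` cubic bezier, stroke `#ff8800` → score (S496, F1491). Control points (SVG): P0=(123.4734,22.3362), P1=(139.1074,11.2526), P2=(22.2803,71.2694), P3=(29.4729,70.6152); sampled at t=k/5. Machine vertices: (123.4734,121.8139) → (119.0103,120.9862) → (95.0676,109.4194) → (63.9565,93.4386) → (37.9879,79.3687) → (29.4729,73.5349). Open path.

**Shape 2** — `<path>` cubic bezier, stroke `#ff8800` → score (S496, F1491). Control points (SVG): P0=(45.2359,95.1161), P1=(20.1029,108.8168), P2=(72.0801,20.7783), P3=(64.8371,36.1452); sampled at t=k/5. Machine vertices: (45.2359,49.0340) → (38.3187,51.3811) → (43.3641,68.2987) → (53.8281,89.9398) → (63.1671,106.4575) → (64.8371,108.0049). Open path.

**Shape 3** — `<path>` cubic bezier, stroke `#ff8800` → score (S496, F1491). Control points (SVG): P0=(135.2030,38.7876), P1=(148.7212,19.1330), P2=(19.1214,112.1031), P3=(30.4603,110.7985); sampled at t=k/5. Machine vertices: (135.2030,105.3625) → (128.4122,105.2955) → (100.9078,88.1297) → (66.3246,63.7964) → (38.2972,42.2266) → (30.4603,33.3516). Open path.

; Generated by LaserGRBL
G21
G90
G00 X123.4734 Y121.8139
M4 S496
G1 X119.0103 Y120.9862 F1491
G1 X95.0676 Y109.4194
G1 X63.9565 Y93.4386
G1 X37.9879 Y79.3687
G1 X29.4729 Y73.5349
M5
G00 X45.2359 Y49.0340
M4 S496
G1 X38.3187 Y51.3811 F1491
G1 X43.3641 Y68.2987
G1 X53.8281 Y89.9398
G1 X63.1671 Y106.4575
G1 X64.8371 Y108.0049
M5
G00 X135.2030 Y105.3625
M4 S496
G1 X128.4122 Y105.2955 F1491
G1 X100.9078 Y88.1297
G1 X66.3246 Y63.7964
G1 X38.2972 Y42.2266
G1 X30.4603 Y33.3516
M5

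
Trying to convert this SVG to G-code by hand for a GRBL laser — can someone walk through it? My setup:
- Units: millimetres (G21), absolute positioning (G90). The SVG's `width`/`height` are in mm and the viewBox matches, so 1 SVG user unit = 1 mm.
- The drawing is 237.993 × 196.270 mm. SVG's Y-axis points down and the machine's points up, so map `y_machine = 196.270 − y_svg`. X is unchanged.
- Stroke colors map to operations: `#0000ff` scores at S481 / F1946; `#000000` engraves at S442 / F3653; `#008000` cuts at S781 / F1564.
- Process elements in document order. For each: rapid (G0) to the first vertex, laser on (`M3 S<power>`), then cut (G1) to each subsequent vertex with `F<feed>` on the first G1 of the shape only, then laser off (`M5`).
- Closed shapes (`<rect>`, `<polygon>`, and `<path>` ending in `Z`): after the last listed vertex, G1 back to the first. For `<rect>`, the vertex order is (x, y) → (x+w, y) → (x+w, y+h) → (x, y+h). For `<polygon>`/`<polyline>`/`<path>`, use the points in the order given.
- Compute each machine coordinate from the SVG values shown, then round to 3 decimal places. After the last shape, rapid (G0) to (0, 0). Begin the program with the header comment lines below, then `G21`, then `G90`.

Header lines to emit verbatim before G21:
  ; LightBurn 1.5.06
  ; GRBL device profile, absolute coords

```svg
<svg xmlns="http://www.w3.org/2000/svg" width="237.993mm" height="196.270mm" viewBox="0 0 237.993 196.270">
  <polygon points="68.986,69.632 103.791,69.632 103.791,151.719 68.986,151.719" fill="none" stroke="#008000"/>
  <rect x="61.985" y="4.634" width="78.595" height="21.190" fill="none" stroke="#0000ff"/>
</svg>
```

; LightBurn 1.5.06
; GRBL device profile, absolute coords
G21
G90
G0 X68.986 Y126.638
M3 S781
G1 X103.791 Y126.638 F1564
G1 X103.791 Y44.551
G1 X68.986 Y44.551
G1 X68.986 Y126.638
M5
G0 X61.985 Y191.636
M3 S481
G1 X140.580 Y191.636 F1946
G1 X140.580 Y170.446
G1 X61.985 Y170.446
G1 X61.985 Y191.636
M5
G0 X0.000 Y0.000

viewBox `0 0 237.993 196.270` with mm width/height → 1 unit = 1 mm. Flip: y_m = 196.270 − y_svg.

**Shape 1** — `<polygon>` rectangle, stroke `#008000` → cut (S781, F1564). Machine vertices: (68.986,126.638) → (103.791,126.638) → (103.791,44.551) → (68.986,44.551) → (68.986,126.638). Closed: final G1 returns to the first vertex.

**Shape 2** — `<rect>` rectangle, stroke `#0000ff` → score (S481, F1946). Machine vertices: (61.985,191.636) → (140.580,191.636) → (140.580,170.446) → (61.985,170.446) → (61.985,191.636). Closed: final G1 returns to the first vertex.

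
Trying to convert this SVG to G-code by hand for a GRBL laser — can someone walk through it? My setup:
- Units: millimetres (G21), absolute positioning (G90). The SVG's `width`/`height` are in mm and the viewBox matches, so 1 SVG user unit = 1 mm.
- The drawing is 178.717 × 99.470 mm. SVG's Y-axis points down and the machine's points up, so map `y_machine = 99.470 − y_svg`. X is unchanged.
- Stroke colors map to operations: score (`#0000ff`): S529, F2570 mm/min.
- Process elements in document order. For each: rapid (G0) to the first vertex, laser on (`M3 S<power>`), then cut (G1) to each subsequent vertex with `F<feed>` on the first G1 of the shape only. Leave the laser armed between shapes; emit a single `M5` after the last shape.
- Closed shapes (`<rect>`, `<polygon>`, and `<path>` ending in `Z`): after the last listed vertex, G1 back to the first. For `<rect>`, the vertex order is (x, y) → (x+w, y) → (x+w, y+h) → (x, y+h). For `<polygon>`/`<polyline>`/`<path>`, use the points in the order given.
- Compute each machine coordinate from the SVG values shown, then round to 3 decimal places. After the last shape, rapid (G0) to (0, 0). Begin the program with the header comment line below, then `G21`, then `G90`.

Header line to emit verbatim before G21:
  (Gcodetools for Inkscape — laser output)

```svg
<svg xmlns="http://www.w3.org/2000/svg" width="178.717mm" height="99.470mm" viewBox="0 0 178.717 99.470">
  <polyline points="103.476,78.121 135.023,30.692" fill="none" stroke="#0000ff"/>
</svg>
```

(Gcodetools for Inkscape — laser output)
G21
G90
G0 X103.476 Y21.349
M3 S529
G1 X135.023 Y68.778 F2570
M5
G0 X0.000 Y0.000

Since the viewBox matches the mm dimensions, user units are millimetres directly. The only transform is the Y-flip y_m = 99.470 − y_svg.

Shape 1 is a line segment drawn with `<polyline>`. Its stroke #0000ff means score at S529, F2570. After flipping Y the toolpath is (103.476,21.349) → (135.023,68.778).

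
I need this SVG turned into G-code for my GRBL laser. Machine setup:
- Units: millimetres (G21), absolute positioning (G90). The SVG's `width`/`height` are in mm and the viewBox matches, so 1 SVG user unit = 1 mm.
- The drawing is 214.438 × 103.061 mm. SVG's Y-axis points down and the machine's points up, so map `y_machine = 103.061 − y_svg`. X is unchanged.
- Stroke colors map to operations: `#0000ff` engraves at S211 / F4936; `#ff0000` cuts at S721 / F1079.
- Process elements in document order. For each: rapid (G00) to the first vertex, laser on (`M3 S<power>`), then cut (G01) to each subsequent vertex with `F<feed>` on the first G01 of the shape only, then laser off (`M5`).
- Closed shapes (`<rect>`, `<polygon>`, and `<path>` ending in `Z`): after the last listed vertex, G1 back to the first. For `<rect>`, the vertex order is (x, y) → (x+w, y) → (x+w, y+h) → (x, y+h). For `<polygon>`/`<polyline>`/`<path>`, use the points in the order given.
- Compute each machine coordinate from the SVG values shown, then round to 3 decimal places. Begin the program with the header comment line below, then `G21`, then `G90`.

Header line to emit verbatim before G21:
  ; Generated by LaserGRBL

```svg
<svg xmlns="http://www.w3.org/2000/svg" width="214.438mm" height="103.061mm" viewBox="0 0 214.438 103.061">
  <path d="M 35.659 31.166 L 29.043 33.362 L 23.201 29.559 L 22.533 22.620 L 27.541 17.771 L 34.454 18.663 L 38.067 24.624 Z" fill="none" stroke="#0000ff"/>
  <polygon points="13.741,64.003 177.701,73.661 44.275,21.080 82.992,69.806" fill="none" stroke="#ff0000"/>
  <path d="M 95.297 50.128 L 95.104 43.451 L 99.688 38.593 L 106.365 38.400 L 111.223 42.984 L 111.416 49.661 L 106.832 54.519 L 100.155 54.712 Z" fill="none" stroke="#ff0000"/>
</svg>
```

; Generated by LaserGRBL
G21
G90
G00 X35.659 Y71.895
M3 S211
G01 X29.043 Y69.699 F4936
G01 X23.201 Y73.502
G01 X22.533 Y80.441
G01 X27.541 Y85.290
G01 X34.454 Y84.398
G01 X38.067 Y78.437
G01 X35.659 Y71.895
M5
G00 X13.741 Y39.058
M3 S721
G01 X177.701 Y29.400 F1079
G01 X44.275 Y81.981
G01 X82.992 Y33.255
G01 X13.741 Y39.058
M5
G00 X95.297 Y52.933
M3 S721
G01 X95.104 Y59.610 F1079
G01 X99.688 Y64.468
G01 X106.365 Y64.661
G01 X111.223 Y60.077
G01 X111.416 Y53.400
G01 X106.832 Y48.542
G01 X100.155 Y48.349
G01 X95.297 Y52.933
M5

1 u = 1 mm; y_m = 103.061 − y.

[1] `<path>` regular polygon, #0000ff→engrave S211 F4936: (35.659,71.895) → (29.043,69.699) → (23.201,73.502) → (22.533,80.441) → (27.541,85.290) → (34.454,84.398) → (38.067,78.437) → (35.659,71.895) (closed)

[2] `<polygon>` closed polygon, #ff0000→cut S721 F1079: (13.741,39.058) → (177.701,29.400) → (44.275,81.981) → (82.992,33.255) → (13.741,39.058) (closed)

[3] `<path>` regular polygon, #ff0000→cut S721 F1079: (95.297,52.933) → (95.104,59.610) → (99.688,64.468) → (106.365,64.661) → (111.223,60.077) → (111.416,53.400) → (106.832,48.542) → (100.155,48.349) → (95.297,52.933) (closed)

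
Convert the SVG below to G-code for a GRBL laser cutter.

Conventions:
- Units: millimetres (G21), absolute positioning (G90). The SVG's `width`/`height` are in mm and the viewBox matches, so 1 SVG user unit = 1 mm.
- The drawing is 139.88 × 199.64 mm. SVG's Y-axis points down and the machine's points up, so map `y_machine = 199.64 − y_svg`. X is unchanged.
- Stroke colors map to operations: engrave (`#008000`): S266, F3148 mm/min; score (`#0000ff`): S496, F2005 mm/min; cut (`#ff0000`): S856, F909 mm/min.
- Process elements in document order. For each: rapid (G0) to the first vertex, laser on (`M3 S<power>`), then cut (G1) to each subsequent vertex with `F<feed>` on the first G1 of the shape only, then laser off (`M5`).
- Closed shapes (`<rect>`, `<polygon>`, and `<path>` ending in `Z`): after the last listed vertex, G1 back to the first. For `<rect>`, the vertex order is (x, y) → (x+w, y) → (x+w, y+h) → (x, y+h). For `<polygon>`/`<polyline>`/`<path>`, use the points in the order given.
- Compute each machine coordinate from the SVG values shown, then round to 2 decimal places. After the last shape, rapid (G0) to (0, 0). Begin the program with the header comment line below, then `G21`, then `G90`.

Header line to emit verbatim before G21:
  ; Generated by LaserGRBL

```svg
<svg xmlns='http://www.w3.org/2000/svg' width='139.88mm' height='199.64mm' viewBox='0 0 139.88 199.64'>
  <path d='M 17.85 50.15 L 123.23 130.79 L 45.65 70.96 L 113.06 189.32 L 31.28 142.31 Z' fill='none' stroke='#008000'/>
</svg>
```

; Generated by LaserGRBL
G21
G90
G0 X17.85 Y149.49
M3 S266
G1 X123.23 Y68.85 F3148
G1 X45.65 Y128.68
G1 X113.06 Y10.32
G1 X31.28 Y57.33
G1 X17.85 Y149.49
M5
G0 X0.00 Y0.00

1 u = 1 mm; y_m = 199.64 − y.

[1] `<path>` closed polygon, #008000→engrave S266 F3148: (17.85,149.49) → (123.23,68.85) → (45.65,128.68) → (113.06,10.32) → (31.28,57.33) → (17.85,149.49) (closed)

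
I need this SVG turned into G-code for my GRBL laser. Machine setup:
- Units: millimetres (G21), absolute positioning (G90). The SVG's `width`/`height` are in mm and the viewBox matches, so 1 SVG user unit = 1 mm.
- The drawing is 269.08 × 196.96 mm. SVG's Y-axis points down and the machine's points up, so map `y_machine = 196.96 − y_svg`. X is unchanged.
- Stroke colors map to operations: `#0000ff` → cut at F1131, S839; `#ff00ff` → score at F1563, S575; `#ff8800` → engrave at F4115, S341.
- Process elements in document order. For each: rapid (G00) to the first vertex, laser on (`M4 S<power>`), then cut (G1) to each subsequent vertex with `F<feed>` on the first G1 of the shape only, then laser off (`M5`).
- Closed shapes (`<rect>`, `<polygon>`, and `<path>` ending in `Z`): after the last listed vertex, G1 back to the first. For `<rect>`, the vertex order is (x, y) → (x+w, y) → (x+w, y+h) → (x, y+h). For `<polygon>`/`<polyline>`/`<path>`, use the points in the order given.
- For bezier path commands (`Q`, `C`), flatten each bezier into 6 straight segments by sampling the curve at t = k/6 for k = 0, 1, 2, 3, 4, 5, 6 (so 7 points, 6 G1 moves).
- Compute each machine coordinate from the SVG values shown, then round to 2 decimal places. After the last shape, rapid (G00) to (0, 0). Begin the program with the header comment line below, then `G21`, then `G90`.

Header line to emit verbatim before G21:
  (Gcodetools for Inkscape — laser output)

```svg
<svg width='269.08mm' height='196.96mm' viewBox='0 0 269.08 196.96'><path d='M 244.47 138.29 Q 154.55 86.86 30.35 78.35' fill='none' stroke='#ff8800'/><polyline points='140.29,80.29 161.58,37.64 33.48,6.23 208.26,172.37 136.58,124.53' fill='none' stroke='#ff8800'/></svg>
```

1 u = 1 mm; y_m = 196.96 − y.

[1] `<path>` quadratic bezier, #ff8800→engrave S341 F4115: (244.47,58.67) → (213.54,74.62) → (180.71,88.19) → (145.98,99.37) → (109.34,108.17) → (70.80,114.58) → (30.35,118.61)

[2] `<polyline>` open polyline, #ff8800→engrave S341 F4115: (140.29,116.67) → (161.58,159.32) → (33.48,190.73) → (208.26,24.59) → (136.58,72.43)

(Gcodetools for Inkscape — laser output)
G21
G90
G00 X244.47 Y58.67
M4 S341
G1 X213.54 Y74.62 F4115
G1 X180.71 Y88.19
G1 X145.98 Y99.37
G1 X109.34 Y108.17
G1 X70.80 Y114.58
G1 X30.35 Y118.61
M5
G00 X140.29 Y116.67
M4 S341
G1 X161.58 Y159.32 F4115
G1 X33.48 Y190.73
G1 X208.26 Y24.59
G1 X136.58 Y72.43
M5
G00 X0.00 Y0.00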